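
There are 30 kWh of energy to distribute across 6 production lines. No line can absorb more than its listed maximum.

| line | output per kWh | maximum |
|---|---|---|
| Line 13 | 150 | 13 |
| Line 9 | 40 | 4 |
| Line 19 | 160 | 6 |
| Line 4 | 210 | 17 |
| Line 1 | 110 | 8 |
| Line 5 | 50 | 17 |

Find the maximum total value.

Order the production lines by output per kWh: Line 4 210 > Line 19 160 > Line 13 150 > Line 1 110 > Line 5 50 > Line 9 40.
Line 4: +17 to 17 (cap) → 13 left.
Line 19 takes 6 to reach its cap of 6 → 7 left.
Line 13: +7 (room for 13) → 7. Pool exhausted.
Total = 150×7 + 160×6 + 210×17 = 5580.

5580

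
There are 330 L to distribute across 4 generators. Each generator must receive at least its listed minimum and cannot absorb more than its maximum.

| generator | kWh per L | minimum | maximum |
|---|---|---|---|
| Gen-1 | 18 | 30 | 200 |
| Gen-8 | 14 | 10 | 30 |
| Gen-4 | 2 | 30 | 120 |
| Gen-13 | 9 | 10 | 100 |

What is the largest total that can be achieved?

4710

Meeting every minimum uses 30+10+30+10 = 80 L, leaving 250.
Highest kWh per L first: Gen-1 18 > Gen-8 14 > Gen-13 9 > Gen-4 2.
Give Gen-1 170 more to hit its cap of 200 ; 80 left.
Gen-8 takes 20 more to reach its cap of 30 ; 60 left.
Gen-13: +60 (room for 90) → 70. Pool exhausted.
Total = 18×200 + 14×30 + 2×30 + 9×70 = 4710.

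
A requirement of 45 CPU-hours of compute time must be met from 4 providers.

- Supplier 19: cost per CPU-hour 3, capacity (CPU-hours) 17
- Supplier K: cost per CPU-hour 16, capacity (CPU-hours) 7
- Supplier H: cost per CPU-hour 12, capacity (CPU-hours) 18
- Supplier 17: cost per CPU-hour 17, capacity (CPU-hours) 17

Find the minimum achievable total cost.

430

Use providers in increasing cost order.
Take 17 from Supplier 19 at 3 → need 28 more.
Supplier H (12): use full 18 → 10 CPU-hours to go.
Supplier K at 16: take all 7 CPU-hours → 3 still needed.
Take 3 from Supplier 17 at 17 to finish.
Cost = 17×3 + 18×12 + 7×16 + 3×17 = 430.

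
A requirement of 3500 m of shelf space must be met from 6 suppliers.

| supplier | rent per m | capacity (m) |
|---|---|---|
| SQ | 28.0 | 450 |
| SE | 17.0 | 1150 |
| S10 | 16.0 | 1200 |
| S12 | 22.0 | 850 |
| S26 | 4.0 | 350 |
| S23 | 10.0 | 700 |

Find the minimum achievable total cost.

49350

Use suppliers in increasing cost order.
S26 at 4.0: take all 350 m → 3150 still needed.
Take 700 from S23 at 10.0 → need 2450 more.
S10 (16.0): use full 1200 → 1250 m to go.
Take 1150 from SE at 17.0 → need 100 more.
S12 at 22.0: take 100 of its 850 → requirement met.
SQ: unused.
Cost = 350×4.0 + 700×10.0 + 1200×16.0 + 1150×17.0 + 100×22.0 = 49350.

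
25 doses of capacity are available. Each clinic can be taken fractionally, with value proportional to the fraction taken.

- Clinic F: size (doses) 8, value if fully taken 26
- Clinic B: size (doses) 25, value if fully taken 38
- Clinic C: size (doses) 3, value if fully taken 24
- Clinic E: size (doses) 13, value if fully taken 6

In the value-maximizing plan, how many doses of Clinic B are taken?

14

Sort by value density: Clinic C 24/3≈8, Clinic F 26/8≈3.25, Clinic B 38/25≈1.52, Clinic E 6/13≈0.462.
Take all of Clinic C (3 doses, value 24) — 22 doses left.
All 8 doses of Clinic F fit (value 26) — 14 remain.
14 doses left: a 14/25 share of Clinic B gives 38×14/25 = 21.28.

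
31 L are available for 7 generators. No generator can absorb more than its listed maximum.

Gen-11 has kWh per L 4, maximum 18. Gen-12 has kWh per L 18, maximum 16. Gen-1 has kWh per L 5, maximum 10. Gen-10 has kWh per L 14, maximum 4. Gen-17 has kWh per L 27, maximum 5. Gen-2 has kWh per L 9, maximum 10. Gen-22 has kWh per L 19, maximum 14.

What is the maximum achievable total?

617

Order the generators by kWh per L: Gen-17 27 > Gen-22 19 > Gen-12 18 > Gen-10 14 > Gen-2 9 > Gen-1 5 > Gen-11 4.
Gen-17 takes 5 to reach its cap of 5 — 26 left.
Gen-22: +14 to 14 (cap) — 12 left.
Gen-12 has room for 16 but only 12 remain, so it gets 12.
Total = 18×12 + 27×5 + 19×14 = 617.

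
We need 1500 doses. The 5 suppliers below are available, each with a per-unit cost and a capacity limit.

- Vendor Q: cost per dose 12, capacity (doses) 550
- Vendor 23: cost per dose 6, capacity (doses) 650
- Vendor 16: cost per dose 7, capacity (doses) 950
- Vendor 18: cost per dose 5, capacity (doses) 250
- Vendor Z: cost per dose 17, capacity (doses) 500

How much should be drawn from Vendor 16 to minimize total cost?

600

Use suppliers in increasing cost order.
Vendor 18 at 5: take all 250 doses — 1250 still needed.
Vendor 23 (6): use full 650 — 600 doses to go.
Take 600 from Vendor 16 at 7 to finish.
Vendor Q, Vendor Z: unused.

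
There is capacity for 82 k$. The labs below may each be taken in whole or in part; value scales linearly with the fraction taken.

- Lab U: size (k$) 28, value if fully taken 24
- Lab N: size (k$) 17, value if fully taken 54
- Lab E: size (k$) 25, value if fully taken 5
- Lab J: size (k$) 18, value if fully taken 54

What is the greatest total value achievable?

Sort by value density: Lab N 54/17≈3.18, Lab J 54/18≈3, Lab U 24/28≈0.857, Lab E 5/25≈0.2.
Lab N: take in full, 17 k$ for value 54 — 65 left.
All 18 k$ of Lab J fit (value 54) — 47 remain.
Take all of Lab U (28 k$, value 24) — 19 k$ left.
Only 19 k$ remain; take 19/25 of Lab E for value 5×19/25 = 3.8.
Total value = 135.8.

135.8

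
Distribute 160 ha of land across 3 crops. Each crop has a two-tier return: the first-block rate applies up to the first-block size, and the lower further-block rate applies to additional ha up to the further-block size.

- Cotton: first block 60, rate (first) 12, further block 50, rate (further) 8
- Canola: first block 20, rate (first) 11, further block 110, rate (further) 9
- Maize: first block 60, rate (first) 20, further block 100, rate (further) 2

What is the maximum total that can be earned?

Treat each block as its own option and order by rate: Maize/T1 20 > Cotton/T1 12 > Canola/T1 11 > Canola/T2 9 > Cotton/T2 8 > Maize/T2 2.
Maize T1 at 20: fill all 60 ; 100 left.
Cotton/T1 (12): +60 ; 40 left.
Canola T1 at 11: fill all 20 ; 20 left.
Canola T2 at 9: only 20 left, fill 20.
Total = 20×60 + 12×60 + 11×20 + 9×20 = 2320.

2320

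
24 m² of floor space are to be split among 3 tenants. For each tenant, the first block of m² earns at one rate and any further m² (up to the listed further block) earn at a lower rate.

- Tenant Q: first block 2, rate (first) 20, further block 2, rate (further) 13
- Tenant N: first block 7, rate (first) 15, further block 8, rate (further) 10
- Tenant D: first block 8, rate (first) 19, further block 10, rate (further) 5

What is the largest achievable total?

373

Rank every tier by rate: Tenant Q/tier1 20 > Tenant D/tier1 19 > Tenant N/tier1 15 > Tenant Q/tier2 13 > Tenant N/tier2 10 > Tenant D/tier2 5.
Fill Tenant Q tier1 block (2 at 20) → 22 left.
Tenant D tier1 at 19: fill all 8 → 14 left.
Tenant N/tier1 (15): +7 → 7 left.
Fill Tenant Q tier2 block (2 at 13) → 5 left.
Tenant N tier2 at 10: only 5 left, fill 5.
Total = 20×2 + 19×8 + 15×7 + 13×2 + 10×5 = 373.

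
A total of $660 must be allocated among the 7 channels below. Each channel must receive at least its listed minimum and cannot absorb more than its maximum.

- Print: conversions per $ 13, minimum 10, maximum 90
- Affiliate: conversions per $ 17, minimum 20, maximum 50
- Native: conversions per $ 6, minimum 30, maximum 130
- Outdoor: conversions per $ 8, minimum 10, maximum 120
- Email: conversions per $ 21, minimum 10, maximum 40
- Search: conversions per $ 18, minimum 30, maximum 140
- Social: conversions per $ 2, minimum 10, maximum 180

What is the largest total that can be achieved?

7300

Meeting every minimum uses 10+20+30+10+10+30+10 = 120 $, leaving 540.
Highest conversions per $ first: Email 21 > Search 18 > Affiliate 17 > Print 13 > Outdoor 8 > Native 6 > Social 2.
Email: +30 to 40 (cap) — 510 left.
Search takes 110 more to reach its cap of 140 — 400 left.
Give Affiliate 30 more to hit its cap of 50 — 370 left.
Print takes 80 more to reach its cap of 90 — 290 left.
Give Outdoor 110 more to hit its cap of 120 — 180 left.
Native takes 100 more to reach its cap of 130 — 80 left.
Social: +80 (room for 170) → 90. Pool exhausted.
Total = 13×90 + 17×50 + 6×130 + 8×120 + 21×40 + 18×140 + 2×90 = 7300.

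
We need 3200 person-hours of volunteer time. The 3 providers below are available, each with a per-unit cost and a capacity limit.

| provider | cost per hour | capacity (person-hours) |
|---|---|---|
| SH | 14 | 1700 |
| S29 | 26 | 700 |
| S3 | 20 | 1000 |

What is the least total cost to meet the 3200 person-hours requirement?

56800

Use providers in increasing cost order.
SH (14): use full 1700 — 1500 person-hours to go.
S3 (20): use full 1000 — 500 person-hours to go.
Take 500 from S29 at 26 to finish.
Cost = 1700×14 + 1000×20 + 500×26 = 56800.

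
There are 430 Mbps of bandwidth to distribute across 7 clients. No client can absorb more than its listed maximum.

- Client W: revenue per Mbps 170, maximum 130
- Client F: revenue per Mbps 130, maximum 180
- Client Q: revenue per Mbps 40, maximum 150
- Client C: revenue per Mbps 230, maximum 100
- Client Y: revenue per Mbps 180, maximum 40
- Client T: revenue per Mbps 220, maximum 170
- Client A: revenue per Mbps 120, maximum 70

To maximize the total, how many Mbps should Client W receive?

Rank by revenue per Mbps: Client C 230 > Client T 220 > Client Y 180 > Client W 170 > Client F 130 > Client A 120 > Client Q 40.
Client C takes 100 to reach its cap of 100 — 330 left.
Give Client T 170 to hit its cap of 170 — 160 left.
Client Y takes 40 to reach its cap of 40 — 120 left.
Client W has room for 130 but only 120 remain, so it gets 120.

120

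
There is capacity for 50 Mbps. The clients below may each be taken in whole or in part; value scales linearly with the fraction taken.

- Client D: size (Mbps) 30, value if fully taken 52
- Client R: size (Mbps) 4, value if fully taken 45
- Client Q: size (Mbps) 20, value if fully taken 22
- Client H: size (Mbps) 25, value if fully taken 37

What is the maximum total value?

120.68

Sort by value density: Client R 45/4≈11.2, Client D 52/30≈1.73, Client H 37/25≈1.48, Client Q 22/20≈1.1.
Take all of Client R (4 Mbps, value 45) — 46 Mbps left.
Client D: take in full, 30 Mbps for value 52 — 16 left.
Fill the last 16 Mbps with part of Client H: 16/25 of it earns 23.68.
Total value = 120.68.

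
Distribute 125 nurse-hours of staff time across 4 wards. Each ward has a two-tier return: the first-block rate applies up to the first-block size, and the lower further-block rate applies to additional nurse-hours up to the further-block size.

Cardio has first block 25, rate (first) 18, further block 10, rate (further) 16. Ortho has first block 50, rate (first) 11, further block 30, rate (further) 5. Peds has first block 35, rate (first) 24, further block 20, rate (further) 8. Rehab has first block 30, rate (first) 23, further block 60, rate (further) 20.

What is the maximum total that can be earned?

2730

Treat each block as its own option and order by rate: Peds/T1 24 > Rehab/T1 23 > Rehab/T2 20 > Cardio/T1 18 > Cardio/T2 16 > Ortho/T1 11 > Peds/T2 8 > Ortho/T2 5.
Peds/T1 (24): +35 ; 90 left.
Fill Rehab T1 block (30 at 23) ; 60 left.
Rehab/T2 (20): +60 ; 0 left.
Total = 24×35 + 23×30 + 20×60 = 2730.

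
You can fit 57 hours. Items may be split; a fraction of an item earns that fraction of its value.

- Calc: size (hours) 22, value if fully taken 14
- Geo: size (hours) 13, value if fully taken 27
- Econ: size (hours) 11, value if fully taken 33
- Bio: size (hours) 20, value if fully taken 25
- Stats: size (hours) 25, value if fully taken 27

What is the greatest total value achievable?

99.04

Sort by value density: Econ 33/11≈3, Geo 27/13≈2.08, Bio 25/20≈1.25, Stats 27/25≈1.08, Calc 14/22≈0.636.
All 11 hours of Econ fit (value 33) ; 46 remain.
Take all of Geo (13 hours, value 27) ; 33 hours left.
Take all of Bio (20 hours, value 25) ; 13 hours left.
Fill the last 13 hours with part of Stats: 13/25 of it earns 14.04.
Total value = 99.04.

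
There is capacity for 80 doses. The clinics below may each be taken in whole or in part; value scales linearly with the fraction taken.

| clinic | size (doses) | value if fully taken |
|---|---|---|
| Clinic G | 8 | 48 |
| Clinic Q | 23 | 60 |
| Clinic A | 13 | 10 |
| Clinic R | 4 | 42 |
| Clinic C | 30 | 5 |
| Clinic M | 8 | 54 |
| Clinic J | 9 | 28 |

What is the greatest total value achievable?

Best value per unit of size first: Clinic R 42/4≈10.5, Clinic M 54/8≈6.75, Clinic G 48/8≈6, Clinic J 28/9≈3.11, Clinic Q 60/23≈2.61, Clinic A 10/13≈0.769, Clinic C 5/30≈0.167.
All 4 doses of Clinic R fit (value 42) — 76 remain.
Clinic M: take in full, 8 doses for value 54 — 68 left.
All 8 doses of Clinic G fit (value 48) — 60 remain.
Take all of Clinic J (9 doses, value 28) — 51 doses left.
Take all of Clinic Q (23 doses, value 60) — 28 doses left.
Clinic A: take in full, 13 doses for value 10 — 15 left.
Only 15 doses remain; take 15/30 of Clinic C for value 5×15/30 = 2.5.
Total value = 244.5.

244.5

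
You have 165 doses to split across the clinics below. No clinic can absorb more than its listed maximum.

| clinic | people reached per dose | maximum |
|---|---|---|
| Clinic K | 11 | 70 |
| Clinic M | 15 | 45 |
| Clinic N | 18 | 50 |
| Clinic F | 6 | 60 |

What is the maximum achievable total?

2345

Rank by people reached per dose: Clinic N 18 > Clinic M 15 > Clinic K 11 > Clinic F 6.
Clinic N: +50 to 50 (cap) — 115 left.
Clinic M: +45 to 45 (cap) — 70 left.
Give Clinic K 70 to hit its cap of 70 — 0 left.
Total = 11×70 + 15×45 + 18×50 = 2345.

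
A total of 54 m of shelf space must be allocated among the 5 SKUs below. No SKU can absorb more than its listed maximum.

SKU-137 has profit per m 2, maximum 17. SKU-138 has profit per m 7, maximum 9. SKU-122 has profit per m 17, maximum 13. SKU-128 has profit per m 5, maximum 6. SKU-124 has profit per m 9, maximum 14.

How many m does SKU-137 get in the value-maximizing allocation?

12

Order the SKUs by profit per m: SKU-122 17 > SKU-124 9 > SKU-138 7 > SKU-128 5 > SKU-137 2.
Give SKU-122 13 to hit its cap of 13 ; 41 left.
SKU-124: +14 to 14 (cap) ; 27 left.
Give SKU-138 9 to hit its cap of 9 ; 18 left.
SKU-128: +6 to 6 (cap) ; 12 left.
SKU-137 has room for 17 but only 12 remain, so it gets 12.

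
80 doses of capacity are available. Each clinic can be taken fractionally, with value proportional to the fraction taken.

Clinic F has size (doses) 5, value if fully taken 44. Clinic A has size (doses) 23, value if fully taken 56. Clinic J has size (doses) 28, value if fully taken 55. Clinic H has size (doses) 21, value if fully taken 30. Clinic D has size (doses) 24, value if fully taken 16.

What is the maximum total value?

187

Rank by value-to-size ratio: Clinic F 44/5≈8.8, Clinic A 56/23≈2.43, Clinic J 55/28≈1.96, Clinic H 30/21≈1.43, Clinic D 16/24≈0.667.
All 5 doses of Clinic F fit (value 44) — 75 remain.
All 23 doses of Clinic A fit (value 56) — 52 remain.
Take all of Clinic J (28 doses, value 55) — 24 doses left.
Clinic H: take in full, 21 doses for value 30 — 3 left.
Only 3 doses remain; take 3/24 of Clinic D for value 16×3/24 = 2.
Total value = 187.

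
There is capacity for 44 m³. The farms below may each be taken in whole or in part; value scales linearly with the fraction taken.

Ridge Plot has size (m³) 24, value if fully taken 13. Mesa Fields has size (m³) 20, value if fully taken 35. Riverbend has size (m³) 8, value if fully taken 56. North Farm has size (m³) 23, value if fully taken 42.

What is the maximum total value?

Sort by value density: Riverbend 56/8≈7, North Farm 42/23≈1.83, Mesa Fields 35/20≈1.75, Ridge Plot 13/24≈0.542.
Take all of Riverbend (8 m³, value 56) ; 36 m³ left.
North Farm: take in full, 23 m³ for value 42 ; 13 left.
13 m³ left: a 13/20 share of Mesa Fields gives 35×13/20 = 22.75.
Total value = 120.75.

120.75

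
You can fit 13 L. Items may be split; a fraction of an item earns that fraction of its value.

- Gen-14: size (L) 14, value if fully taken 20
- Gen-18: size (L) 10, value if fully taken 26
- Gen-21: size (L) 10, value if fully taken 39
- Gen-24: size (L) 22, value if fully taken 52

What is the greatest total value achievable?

46.8

Rank by value-to-size ratio: Gen-21 39/10≈3.9, Gen-18 26/10≈2.6, Gen-24 52/22≈2.36, Gen-14 20/14≈1.43.
Take all of Gen-21 (10 L, value 39) — 3 L left.
3 L left: a 3/10 share of Gen-18 gives 26×3/10 = 7.8.
Total value = 46.8.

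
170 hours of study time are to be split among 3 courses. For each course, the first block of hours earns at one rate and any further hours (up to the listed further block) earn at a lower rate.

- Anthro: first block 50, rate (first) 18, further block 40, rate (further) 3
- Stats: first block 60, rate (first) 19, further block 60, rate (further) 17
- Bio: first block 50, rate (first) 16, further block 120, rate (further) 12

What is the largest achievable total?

3060

Rank every tier by rate: Stats/T1 19 > Anthro/T1 18 > Stats/T2 17 > Bio/T1 16 > Bio/T2 12 > Anthro/T2 3.
Stats/T1 (19): +60 — 110 left.
Anthro/T1 (18): +50 — 60 left.
Stats T2 at 17: fill all 60 — 0 left.
Total = 19×60 + 18×50 + 17×60 = 3060.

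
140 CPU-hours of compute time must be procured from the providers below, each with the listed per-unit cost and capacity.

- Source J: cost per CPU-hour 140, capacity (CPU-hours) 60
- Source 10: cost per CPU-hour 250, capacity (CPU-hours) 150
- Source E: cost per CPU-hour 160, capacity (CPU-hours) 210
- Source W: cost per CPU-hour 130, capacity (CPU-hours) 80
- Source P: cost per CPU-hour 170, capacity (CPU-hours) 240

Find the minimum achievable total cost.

18800

Use providers in increasing cost order.
Take 80 from Source W at 130 ; need 60 more.
Source J at 140: take all 60 CPU-hours ; 0 still needed.
Source E, Source P, Source 10: unused.
Cost = 80×130 + 60×140 = 18800.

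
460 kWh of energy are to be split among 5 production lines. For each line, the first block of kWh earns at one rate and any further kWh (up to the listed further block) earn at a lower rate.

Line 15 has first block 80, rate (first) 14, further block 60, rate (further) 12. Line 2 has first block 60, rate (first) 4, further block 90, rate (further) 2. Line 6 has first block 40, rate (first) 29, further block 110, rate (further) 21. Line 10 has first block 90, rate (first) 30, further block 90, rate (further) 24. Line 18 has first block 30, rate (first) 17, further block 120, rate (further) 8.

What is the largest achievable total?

10200

Order all 10 blocks by rate: Line 10/T1 30 > Line 6/T1 29 > Line 10/T2 24 > Line 6/T2 21 > Line 18/T1 17 > Line 15/T1 14 > Line 15/T2 12 > Line 18/T2 8 > Line 2/T1 4 > Line 2/T2 2.
Line 10/T1 (30): +90 — 370 left.
Line 6/T1 (29): +40 — 330 left.
Fill Line 10 T2 block (90 at 24) — 240 left.
Line 6 T2 at 21: fill all 110 — 130 left.
Fill Line 18 T1 block (30 at 17) — 100 left.
Line 15/T1 (14): +80 — 20 left.
20 remain; put them into Line 15 T2 at 12.
Total = 30×90 + 29×40 + 24×90 + 21×110 + 17×30 + 14×80 + 12×20 = 10200.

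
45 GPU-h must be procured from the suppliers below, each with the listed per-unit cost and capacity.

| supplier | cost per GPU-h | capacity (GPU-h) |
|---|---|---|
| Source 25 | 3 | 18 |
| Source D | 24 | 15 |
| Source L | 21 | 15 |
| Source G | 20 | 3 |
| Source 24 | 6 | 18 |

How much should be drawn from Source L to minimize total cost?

Fill from the cheapest supplier first.
Source 25 (3): use full 18 → 27 GPU-h to go.
Source 24 at 6: take all 18 GPU-h → 9 still needed.
Source G at 20: take all 3 GPU-h → 6 still needed.
Take 6 from Source L at 21 to finish.
Source D: unused.

6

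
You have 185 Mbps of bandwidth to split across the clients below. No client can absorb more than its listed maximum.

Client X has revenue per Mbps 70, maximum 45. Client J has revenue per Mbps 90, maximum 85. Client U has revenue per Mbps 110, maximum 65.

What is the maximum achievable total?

17250

Rank by revenue per Mbps: Client U 110 > Client J 90 > Client X 70.
Client U: +65 to 65 (cap) ; 120 left.
Client J: +85 to 85 (cap) ; 35 left.
Client X has room for 45 but only 35 remain, so it gets 35.
Total = 70×35 + 90×85 + 110×65 = 17250.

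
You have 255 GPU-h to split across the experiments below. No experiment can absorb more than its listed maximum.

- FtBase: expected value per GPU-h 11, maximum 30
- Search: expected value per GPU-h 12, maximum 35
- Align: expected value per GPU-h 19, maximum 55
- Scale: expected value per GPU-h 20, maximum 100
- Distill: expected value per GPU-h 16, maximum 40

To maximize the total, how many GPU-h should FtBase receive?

25

Order the experiments by expected value per GPU-h: Scale 20 > Align 19 > Distill 16 > Search 12 > FtBase 11.
Scale takes 100 to reach its cap of 100 → 155 left.
Align: +55 to 55 (cap) → 100 left.
Distill takes 40 to reach its cap of 40 → 60 left.
Search: +35 to 35 (cap) → 25 left.
Only 25 left; FtBase takes them to reach 25.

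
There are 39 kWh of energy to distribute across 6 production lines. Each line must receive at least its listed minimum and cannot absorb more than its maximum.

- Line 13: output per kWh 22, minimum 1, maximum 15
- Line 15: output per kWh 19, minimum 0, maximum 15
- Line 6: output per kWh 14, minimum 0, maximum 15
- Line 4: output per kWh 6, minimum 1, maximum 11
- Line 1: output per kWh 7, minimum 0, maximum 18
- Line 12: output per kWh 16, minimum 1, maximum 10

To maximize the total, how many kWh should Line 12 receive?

Meeting every minimum uses 1+0+0+1+0+1 = 3 kWh, leaving 36.
Highest output per kWh first: Line 13 22 > Line 15 19 > Line 12 16 > Line 6 14 > Line 1 7 > Line 4 6.
Line 13: +14 to 15 (cap) ; 22 left.
Give Line 15 15 more to hit its cap of 15 ; 7 left.
Only 7 left; Line 12 takes them to reach 8.

8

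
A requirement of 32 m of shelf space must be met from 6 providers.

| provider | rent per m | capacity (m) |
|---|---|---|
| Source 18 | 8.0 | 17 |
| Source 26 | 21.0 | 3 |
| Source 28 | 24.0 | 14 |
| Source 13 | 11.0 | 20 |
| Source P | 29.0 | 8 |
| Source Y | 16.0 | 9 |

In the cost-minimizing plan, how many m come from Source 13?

15

Cheapest first:
Source 18 (8.0): use full 17 ; 15 m to go.
Source 13 (11.0): take the remaining 15 ; done.
Source Y, Source 26, Source 28, Source P: unused.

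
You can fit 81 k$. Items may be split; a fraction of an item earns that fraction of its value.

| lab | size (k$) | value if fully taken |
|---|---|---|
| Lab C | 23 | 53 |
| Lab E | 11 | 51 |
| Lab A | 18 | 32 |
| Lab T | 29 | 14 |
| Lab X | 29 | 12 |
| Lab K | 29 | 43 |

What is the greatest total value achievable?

Sort by value density: Lab E 51/11≈4.64, Lab C 53/23≈2.3, Lab A 32/18≈1.78, Lab K 43/29≈1.48, Lab T 14/29≈0.483, Lab X 12/29≈0.414.
All 11 k$ of Lab E fit (value 51) ; 70 remain.
Lab C: take in full, 23 k$ for value 53 ; 47 left.
All 18 k$ of Lab A fit (value 32) ; 29 remain.
Take all of Lab K (29 k$, value 43) ; 0 k$ left.
Total value = 179.

179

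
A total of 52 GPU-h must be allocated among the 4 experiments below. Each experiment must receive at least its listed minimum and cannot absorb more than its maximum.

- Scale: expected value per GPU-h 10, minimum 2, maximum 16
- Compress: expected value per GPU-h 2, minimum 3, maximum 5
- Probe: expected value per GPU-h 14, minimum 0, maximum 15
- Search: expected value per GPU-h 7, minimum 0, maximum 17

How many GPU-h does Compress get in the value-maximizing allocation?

4

Meeting every minimum uses 2+3+0+0 = 5 GPU-h, leaving 47.
Rank by expected value per GPU-h: Probe 14 > Scale 10 > Search 7 > Compress 2.
Probe takes 15 more to reach its cap of 15 → 32 left.
Scale takes 14 more to reach its cap of 16 → 18 left.
Search: +17 to 17 (cap) → 1 left.
Only 1 left; Compress takes them to reach 4.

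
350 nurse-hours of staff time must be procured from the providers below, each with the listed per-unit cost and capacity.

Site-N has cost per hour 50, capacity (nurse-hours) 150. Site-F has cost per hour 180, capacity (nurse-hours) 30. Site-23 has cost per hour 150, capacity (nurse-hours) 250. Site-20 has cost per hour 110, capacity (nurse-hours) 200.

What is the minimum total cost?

Use providers in increasing cost order.
Site-N at 50: take all 150 nurse-hours ; 200 still needed.
Site-20 (110): use full 200 ; 0 nurse-hours to go.
Site-23, Site-F: unused.
Cost = 150×50 + 200×110 = 29500.

29500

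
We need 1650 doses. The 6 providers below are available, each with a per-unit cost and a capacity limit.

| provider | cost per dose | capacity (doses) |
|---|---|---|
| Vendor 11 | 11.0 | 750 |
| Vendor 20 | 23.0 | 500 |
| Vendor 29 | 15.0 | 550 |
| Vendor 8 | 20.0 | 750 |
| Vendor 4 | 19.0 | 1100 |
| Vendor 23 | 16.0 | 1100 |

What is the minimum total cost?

22100

Fill from the cheapest provider first.
Vendor 11 (11.0): use full 750 — 900 doses to go.
Take 550 from Vendor 29 at 15.0 — need 350 more.
Take 350 from Vendor 23 at 16.0 to finish.
Vendor 4, Vendor 8, Vendor 20: unused.
Cost = 750×11.0 + 550×15.0 + 350×16.0 = 22100.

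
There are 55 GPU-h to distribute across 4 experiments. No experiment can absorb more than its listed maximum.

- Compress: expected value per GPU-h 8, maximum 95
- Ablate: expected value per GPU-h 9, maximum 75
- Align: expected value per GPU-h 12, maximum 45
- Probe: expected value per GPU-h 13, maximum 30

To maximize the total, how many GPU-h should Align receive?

Order the experiments by expected value per GPU-h: Probe 13 > Align 12 > Ablate 9 > Compress 8.
Give Probe 30 to hit its cap of 30 — 25 left.
Align has room for 45 but only 25 remain, so it gets 25.

25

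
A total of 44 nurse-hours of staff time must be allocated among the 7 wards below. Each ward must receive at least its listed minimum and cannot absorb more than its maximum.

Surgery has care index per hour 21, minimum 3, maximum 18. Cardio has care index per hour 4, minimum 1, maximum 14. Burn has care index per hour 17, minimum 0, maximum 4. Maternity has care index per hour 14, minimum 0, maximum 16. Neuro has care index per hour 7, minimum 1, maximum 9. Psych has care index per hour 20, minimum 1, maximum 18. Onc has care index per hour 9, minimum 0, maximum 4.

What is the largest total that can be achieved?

Meeting every minimum uses 3+1+0+0+1+1+0 = 6 nurse-hours, leaving 38.
Rank by care index per hour: Surgery 21 > Psych 20 > Burn 17 > Maternity 14 > Onc 9 > Neuro 7 > Cardio 4.
Give Surgery 15 more to hit its cap of 18 → 23 left.
Give Psych 17 more to hit its cap of 18 → 6 left.
Burn takes 4 more to reach its cap of 4 → 2 left.
Maternity has room for 16 more but only 2 remain, so it gets 2.
Total = 21×18 + 4×1 + 17×4 + 14×2 + 7×1 + 20×18 = 845.

845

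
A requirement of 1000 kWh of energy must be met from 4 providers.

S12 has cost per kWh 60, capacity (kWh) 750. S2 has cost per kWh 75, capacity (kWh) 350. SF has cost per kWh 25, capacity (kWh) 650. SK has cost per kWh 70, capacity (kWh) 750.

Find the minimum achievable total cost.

Use providers in increasing cost order.
Take 650 from SF at 25 → need 350 more.
S12 (60): take the remaining 350 → done.
SK, S2: unused.
Cost = 650×25 + 350×60 = 37250.

37250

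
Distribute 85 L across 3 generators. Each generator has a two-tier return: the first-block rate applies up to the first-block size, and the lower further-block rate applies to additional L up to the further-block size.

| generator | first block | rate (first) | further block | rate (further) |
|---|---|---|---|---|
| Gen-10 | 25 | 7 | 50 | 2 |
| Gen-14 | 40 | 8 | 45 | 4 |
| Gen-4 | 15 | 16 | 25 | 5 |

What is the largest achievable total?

Order all 6 blocks by rate: Gen-4/T1 16 > Gen-14/T1 8 > Gen-10/T1 7 > Gen-4/T2 5 > Gen-14/T2 4 > Gen-10/T2 2.
Fill Gen-4 T1 block (15 at 16) ; 70 left.
Gen-14/T1 (8): +40 ; 30 left.
Gen-10 T1 at 7: fill all 25 ; 5 left.
5 remain; put them into Gen-4 T2 at 5.
Total = 16×15 + 8×40 + 7×25 + 5×5 = 760.

760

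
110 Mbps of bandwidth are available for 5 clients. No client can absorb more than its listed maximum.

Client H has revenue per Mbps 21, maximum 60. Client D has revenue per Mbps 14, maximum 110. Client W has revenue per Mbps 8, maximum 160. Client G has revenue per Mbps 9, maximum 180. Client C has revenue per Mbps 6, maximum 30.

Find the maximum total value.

1960

Highest revenue per Mbps first: Client H 21 > Client D 14 > Client G 9 > Client W 8 > Client C 6.
Give Client H 60 to hit its cap of 60 → 50 left.
Only 50 left; Client D takes them to reach 50.
Total = 21×60 + 14×50 = 1960.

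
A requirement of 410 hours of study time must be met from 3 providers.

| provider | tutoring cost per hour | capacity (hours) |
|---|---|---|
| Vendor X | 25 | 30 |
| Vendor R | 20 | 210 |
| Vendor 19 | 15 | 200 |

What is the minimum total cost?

7200

Use providers in increasing cost order.
Vendor 19 at 15: take all 200 hours ; 210 still needed.
Vendor R at 20: take all 210 hours ; 0 still needed.
Vendor X: unused.
Cost = 200×15 + 210×20 = 7200.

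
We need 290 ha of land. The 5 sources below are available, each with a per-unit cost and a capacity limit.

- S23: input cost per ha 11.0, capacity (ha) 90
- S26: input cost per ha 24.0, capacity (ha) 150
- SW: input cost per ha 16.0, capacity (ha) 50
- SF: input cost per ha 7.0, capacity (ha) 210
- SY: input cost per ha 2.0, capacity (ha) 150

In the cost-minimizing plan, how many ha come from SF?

Fill from the cheapest source first.
SY at 2.0: take all 150 ha → 140 still needed.
SF at 7.0: take 140 of its 210 → requirement met.
S23, SW, S26: unused.

140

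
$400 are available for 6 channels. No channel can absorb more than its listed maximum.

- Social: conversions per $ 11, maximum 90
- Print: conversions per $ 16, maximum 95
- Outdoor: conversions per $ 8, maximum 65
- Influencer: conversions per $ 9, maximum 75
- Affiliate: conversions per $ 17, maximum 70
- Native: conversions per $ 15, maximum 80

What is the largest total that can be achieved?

5485

Order the channels by conversions per $: Affiliate 17 > Print 16 > Native 15 > Social 11 > Influencer 9 > Outdoor 8.
Affiliate takes 70 to reach its cap of 70 → 330 left.
Print takes 95 to reach its cap of 95 → 235 left.
Native takes 80 to reach its cap of 80 → 155 left.
Give Social 90 to hit its cap of 90 → 65 left.
Influencer has room for 75 but only 65 remain, so it gets 65.
Total = 11×90 + 16×95 + 9×65 + 17×70 + 15×80 = 5485.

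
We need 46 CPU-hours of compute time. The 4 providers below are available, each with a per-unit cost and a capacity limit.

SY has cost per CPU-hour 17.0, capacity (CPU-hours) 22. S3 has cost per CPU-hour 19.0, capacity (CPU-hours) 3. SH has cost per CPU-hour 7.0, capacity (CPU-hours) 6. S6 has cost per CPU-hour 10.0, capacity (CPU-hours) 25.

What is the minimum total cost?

547

Cheapest first:
SH at 7.0: take all 6 CPU-hours — 40 still needed.
S6 at 10.0: take all 25 CPU-hours — 15 still needed.
Take 15 from SY at 17.0 to finish.
S3: unused.
Cost = 6×7.0 + 25×10.0 + 15×17.0 = 547.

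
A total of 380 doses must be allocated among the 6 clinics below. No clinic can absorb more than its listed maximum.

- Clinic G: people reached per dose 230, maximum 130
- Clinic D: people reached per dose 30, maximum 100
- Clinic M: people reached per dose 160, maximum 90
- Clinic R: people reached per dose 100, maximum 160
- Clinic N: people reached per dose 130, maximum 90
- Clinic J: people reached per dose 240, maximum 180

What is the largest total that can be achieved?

84300

Order the clinics by people reached per dose: Clinic J 240 > Clinic G 230 > Clinic M 160 > Clinic N 130 > Clinic R 100 > Clinic D 30.
Give Clinic J 180 to hit its cap of 180 ; 200 left.
Give Clinic G 130 to hit its cap of 130 ; 70 left.
Clinic M has room for 90 but only 70 remain, so it gets 70.
Total = 230×130 + 160×70 + 240×180 = 84300.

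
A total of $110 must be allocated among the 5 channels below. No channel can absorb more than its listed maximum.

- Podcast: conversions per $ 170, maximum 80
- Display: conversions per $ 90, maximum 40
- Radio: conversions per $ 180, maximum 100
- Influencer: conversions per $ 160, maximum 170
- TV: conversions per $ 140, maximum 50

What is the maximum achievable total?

Rank by conversions per $: Radio 180 > Podcast 170 > Influencer 160 > TV 140 > Display 90.
Radio: +100 to 100 (cap) — 10 left.
Podcast has room for 80 but only 10 remain, so it gets 10.
Total = 170×10 + 180×100 = 19700.

19700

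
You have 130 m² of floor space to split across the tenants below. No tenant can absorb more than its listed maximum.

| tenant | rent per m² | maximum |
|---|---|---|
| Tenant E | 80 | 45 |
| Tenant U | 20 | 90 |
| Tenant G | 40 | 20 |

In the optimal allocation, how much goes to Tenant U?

Highest rent per m² first: Tenant E 80 > Tenant G 40 > Tenant U 20.
Give Tenant E 45 to hit its cap of 45 → 85 left.
Tenant G takes 20 to reach its cap of 20 → 65 left.
Tenant U: +65 (room for 90) → 65. Pool exhausted.

65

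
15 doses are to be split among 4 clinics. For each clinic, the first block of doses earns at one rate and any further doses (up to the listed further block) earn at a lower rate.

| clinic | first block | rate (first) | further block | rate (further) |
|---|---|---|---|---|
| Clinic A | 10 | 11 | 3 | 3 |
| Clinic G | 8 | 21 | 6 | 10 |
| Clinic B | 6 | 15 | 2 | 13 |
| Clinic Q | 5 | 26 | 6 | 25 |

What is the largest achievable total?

Treat each block as its own option and order by rate: Clinic Q/T1 26 > Clinic Q/T2 25 > Clinic G/T1 21 > Clinic B/T1 15 > Clinic B/T2 13 > Clinic A/T1 11 > Clinic G/T2 10 > Clinic A/T2 3.
Fill Clinic Q T1 block (5 at 26) — 10 left.
Fill Clinic Q T2 block (6 at 25) — 4 left.
4 remain; put them into Clinic G T1 at 21.
Total = 26×5 + 25×6 + 21×4 = 364.

364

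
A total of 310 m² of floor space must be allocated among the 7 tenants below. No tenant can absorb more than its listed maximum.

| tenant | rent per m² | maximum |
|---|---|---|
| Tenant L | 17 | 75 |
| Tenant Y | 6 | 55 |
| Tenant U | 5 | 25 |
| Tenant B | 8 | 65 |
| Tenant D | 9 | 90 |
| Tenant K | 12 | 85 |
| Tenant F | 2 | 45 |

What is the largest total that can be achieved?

Order the tenants by rent per m²: Tenant L 17 > Tenant K 12 > Tenant D 9 > Tenant B 8 > Tenant Y 6 > Tenant U 5 > Tenant F 2.
Tenant L: +75 to 75 (cap) ; 235 left.
Give Tenant K 85 to hit its cap of 85 ; 150 left.
Give Tenant D 90 to hit its cap of 90 ; 60 left.
Only 60 left; Tenant B takes them to reach 60.
Total = 17×75 + 8×60 + 9×90 + 12×85 = 3585.

3585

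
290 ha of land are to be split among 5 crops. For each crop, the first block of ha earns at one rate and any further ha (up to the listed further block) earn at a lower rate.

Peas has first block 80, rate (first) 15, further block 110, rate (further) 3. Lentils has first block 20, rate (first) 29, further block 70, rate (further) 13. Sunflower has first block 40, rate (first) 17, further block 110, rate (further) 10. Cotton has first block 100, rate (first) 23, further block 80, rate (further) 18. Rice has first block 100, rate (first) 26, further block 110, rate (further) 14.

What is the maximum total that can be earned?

Order all 10 blocks by rate: Lentils/first 29 > Rice/first 26 > Cotton/first 23 > Cotton/second 18 > Sunflower/first 17 > Peas/first 15 > Rice/second 14 > Lentils/second 13 > Sunflower/second 10 > Peas/second 3.
Lentils first at 29: fill all 20 ; 270 left.
Rice first at 26: fill all 100 ; 170 left.
Fill Cotton first block (100 at 23) ; 70 left.
70 remain; put them into Cotton second at 18.
Total = 29×20 + 26×100 + 23×100 + 18×70 = 6740.

6740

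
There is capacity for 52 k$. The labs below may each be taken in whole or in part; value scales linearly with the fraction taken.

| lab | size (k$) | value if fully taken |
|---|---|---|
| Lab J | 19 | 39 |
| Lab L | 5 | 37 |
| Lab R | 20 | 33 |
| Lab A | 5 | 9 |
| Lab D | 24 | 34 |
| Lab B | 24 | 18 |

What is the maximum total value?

Sort by value density: Lab L 37/5≈7.4, Lab J 39/19≈2.05, Lab A 9/5≈1.8, Lab R 33/20≈1.65, Lab D 34/24≈1.42, Lab B 18/24≈0.75.
Lab L: take in full, 5 k$ for value 37 → 47 left.
All 19 k$ of Lab J fit (value 39) → 28 remain.
Lab A: take in full, 5 k$ for value 9 → 23 left.
All 20 k$ of Lab R fit (value 33) → 3 remain.
3 k$ left: a 3/24 share of Lab D gives 34×3/24 = 4.25.
Total value = 122.25.

122.25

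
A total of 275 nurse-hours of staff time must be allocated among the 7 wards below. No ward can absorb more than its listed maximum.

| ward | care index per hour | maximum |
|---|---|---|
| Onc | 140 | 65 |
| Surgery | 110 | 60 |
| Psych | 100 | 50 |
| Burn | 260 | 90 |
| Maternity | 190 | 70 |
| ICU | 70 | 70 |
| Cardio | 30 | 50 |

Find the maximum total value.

Rank by care index per hour: Burn 260 > Maternity 190 > Onc 140 > Surgery 110 > Psych 100 > ICU 70 > Cardio 30.
Burn takes 90 to reach its cap of 90 ; 185 left.
Maternity: +70 to 70 (cap) ; 115 left.
Give Onc 65 to hit its cap of 65 ; 50 left.
Only 50 left; Surgery takes them to reach 50.
Total = 140×65 + 110×50 + 260×90 + 190×70 = 51300.

51300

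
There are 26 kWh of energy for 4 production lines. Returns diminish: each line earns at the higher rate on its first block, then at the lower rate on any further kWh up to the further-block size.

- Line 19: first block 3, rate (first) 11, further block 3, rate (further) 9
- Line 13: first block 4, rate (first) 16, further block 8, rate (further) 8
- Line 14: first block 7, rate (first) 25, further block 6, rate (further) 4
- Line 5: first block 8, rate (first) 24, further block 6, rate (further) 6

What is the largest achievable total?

Rank every tier by rate: Line 14/first 25 > Line 5/first 24 > Line 13/first 16 > Line 19/first 11 > Line 19/second 9 > Line 13/second 8 > Line 5/second 6 > Line 14/second 4.
Fill Line 14 first block (7 at 25) ; 19 left.
Line 5/first (24): +8 ; 11 left.
Line 13 first at 16: fill all 4 ; 7 left.
Line 19/first (11): +3 ; 4 left.
Line 19 second at 9: fill all 3 ; 1 left.
Line 13/second: +1 of 8 at 8; pool empty.
Total = 25×7 + 24×8 + 16×4 + 11×3 + 9×3 + 8×1 = 499.

499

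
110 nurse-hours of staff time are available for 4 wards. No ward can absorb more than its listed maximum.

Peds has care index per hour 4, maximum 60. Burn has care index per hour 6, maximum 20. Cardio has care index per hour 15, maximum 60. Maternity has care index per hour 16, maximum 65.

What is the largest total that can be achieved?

Highest care index per hour first: Maternity 16 > Cardio 15 > Burn 6 > Peds 4.
Maternity takes 65 to reach its cap of 65 → 45 left.
Cardio: +45 (room for 60) → 45. Pool exhausted.
Total = 15×45 + 16×65 = 1715.

1715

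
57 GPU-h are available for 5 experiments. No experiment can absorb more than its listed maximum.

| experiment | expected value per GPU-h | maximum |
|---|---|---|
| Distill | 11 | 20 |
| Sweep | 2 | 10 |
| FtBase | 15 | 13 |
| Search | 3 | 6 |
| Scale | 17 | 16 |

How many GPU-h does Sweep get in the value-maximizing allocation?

Rank by expected value per GPU-h: Scale 17 > FtBase 15 > Distill 11 > Search 3 > Sweep 2.
Give Scale 16 to hit its cap of 16 → 41 left.
FtBase takes 13 to reach its cap of 13 → 28 left.
Distill: +20 to 20 (cap) → 8 left.
Search takes 6 to reach its cap of 6 → 2 left.
Sweep has room for 10 but only 2 remain, so it gets 2.

2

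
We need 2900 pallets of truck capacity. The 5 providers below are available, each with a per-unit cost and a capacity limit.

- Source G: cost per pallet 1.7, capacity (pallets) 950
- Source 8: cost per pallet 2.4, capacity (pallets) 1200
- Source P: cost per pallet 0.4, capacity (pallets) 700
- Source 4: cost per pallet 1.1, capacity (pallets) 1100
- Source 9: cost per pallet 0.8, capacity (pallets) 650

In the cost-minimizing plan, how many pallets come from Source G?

Fill from the cheapest provider first.
Source P at 0.4: take all 700 pallets → 2200 still needed.
Source 9 at 0.8: take all 650 pallets → 1550 still needed.
Source 4 (1.1): use full 1100 → 450 pallets to go.
Source G at 1.7: take 450 of its 950 → requirement met.
Source 8: unused.

450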